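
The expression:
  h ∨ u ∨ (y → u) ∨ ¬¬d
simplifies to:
d ∨ h ∨ u ∨ ¬y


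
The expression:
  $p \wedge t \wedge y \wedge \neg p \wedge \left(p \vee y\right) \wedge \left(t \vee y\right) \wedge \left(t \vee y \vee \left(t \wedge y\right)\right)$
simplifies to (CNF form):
$\text{False}$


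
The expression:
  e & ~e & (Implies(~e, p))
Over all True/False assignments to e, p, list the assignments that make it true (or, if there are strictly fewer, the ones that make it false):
is never true.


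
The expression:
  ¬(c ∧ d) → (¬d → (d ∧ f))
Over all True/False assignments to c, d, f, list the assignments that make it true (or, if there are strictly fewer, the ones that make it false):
is true only for:
  c=False, d=True, f=False;
  c=False, d=True, f=True;
  c=True, d=True, f=False;
  c=True, d=True, f=True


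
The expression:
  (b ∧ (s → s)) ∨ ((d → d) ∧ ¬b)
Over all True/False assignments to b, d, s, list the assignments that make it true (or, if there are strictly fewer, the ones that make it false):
is always true.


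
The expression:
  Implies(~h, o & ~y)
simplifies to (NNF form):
h | (o & ~y)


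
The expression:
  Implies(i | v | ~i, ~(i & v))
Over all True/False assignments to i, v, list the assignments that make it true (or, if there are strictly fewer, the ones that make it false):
is false only for:
  i=True, v=True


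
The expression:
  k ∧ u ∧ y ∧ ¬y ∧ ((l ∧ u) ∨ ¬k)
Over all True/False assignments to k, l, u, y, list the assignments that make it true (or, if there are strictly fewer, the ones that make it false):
is never true.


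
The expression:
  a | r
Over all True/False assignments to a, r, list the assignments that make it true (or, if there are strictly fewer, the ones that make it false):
is false only for:
  a=False, r=False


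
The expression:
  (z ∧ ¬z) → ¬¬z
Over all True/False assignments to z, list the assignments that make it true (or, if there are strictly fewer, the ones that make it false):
is always true.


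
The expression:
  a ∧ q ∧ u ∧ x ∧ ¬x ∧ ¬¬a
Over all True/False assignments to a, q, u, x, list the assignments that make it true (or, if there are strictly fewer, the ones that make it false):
is never true.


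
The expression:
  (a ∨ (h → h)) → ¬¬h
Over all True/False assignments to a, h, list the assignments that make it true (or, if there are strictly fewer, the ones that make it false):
is true only for:
  a=False, h=True;
  a=True, h=True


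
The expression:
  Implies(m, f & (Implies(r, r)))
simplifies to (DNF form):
f | ~m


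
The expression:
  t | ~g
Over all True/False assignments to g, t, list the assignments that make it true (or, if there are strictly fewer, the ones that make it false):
is false only for:
  g=True, t=False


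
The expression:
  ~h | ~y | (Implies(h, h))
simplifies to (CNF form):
True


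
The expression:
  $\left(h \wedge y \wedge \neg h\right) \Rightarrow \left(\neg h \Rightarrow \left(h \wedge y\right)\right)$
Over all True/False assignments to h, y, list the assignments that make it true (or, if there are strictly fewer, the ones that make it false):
is always true.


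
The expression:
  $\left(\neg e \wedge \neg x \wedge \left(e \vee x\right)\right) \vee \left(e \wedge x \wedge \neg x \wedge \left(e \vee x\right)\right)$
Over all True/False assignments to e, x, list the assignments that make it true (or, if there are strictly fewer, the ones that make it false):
is never true.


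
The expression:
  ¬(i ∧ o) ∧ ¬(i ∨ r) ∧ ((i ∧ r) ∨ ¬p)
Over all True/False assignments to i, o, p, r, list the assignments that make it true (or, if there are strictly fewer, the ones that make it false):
is true only for:
  i=False, o=False, p=False, r=False;
  i=False, o=True, p=False, r=False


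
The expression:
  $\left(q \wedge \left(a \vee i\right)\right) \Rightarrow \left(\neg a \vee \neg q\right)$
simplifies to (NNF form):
$\neg a \vee \neg q$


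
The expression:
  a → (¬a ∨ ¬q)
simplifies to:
¬a ∨ ¬q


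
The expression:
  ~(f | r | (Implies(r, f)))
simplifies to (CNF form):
False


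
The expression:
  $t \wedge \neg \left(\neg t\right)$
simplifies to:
$t$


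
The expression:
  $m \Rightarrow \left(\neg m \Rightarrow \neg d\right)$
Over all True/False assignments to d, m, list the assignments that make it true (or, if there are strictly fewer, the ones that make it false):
is always true.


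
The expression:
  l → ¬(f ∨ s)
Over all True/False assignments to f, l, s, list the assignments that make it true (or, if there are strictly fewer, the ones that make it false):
is false only for:
  f=False, l=True, s=True;
  f=True, l=True, s=False;
  f=True, l=True, s=True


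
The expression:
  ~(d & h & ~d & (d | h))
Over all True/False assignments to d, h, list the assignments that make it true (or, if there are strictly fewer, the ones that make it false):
is always true.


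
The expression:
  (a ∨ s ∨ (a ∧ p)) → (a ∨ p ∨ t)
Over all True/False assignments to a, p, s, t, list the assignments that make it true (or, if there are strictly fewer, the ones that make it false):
is false only for:
  a=False, p=False, s=True, t=False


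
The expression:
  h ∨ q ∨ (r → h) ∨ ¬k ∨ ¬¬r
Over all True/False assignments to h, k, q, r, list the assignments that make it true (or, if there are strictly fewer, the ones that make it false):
is always true.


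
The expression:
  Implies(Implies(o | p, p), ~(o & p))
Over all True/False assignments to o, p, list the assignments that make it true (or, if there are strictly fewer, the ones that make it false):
is false only for:
  o=True, p=True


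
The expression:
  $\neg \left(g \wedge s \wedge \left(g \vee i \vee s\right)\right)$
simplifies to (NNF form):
$\neg g \vee \neg s$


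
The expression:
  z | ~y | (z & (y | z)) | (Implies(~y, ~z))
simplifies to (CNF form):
True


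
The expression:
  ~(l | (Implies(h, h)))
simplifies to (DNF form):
False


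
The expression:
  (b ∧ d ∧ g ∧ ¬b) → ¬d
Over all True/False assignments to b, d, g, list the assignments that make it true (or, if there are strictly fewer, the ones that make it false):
is always true.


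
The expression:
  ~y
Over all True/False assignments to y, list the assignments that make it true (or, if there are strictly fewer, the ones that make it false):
is true only for:
  y=False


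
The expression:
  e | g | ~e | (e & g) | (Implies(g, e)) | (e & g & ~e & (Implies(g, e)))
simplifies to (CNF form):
True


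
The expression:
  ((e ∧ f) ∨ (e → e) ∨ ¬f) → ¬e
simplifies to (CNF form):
¬e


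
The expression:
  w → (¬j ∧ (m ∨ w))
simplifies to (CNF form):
¬j ∨ ¬w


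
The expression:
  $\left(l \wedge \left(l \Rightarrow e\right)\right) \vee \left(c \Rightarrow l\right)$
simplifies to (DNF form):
$l \vee \neg c$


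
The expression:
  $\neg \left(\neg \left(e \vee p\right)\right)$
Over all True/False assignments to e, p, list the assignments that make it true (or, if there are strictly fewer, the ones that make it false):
is false only for:
  e=False, p=False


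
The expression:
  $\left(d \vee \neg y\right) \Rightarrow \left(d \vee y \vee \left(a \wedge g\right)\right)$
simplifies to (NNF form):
$d \vee y \vee \left(a \wedge g\right)$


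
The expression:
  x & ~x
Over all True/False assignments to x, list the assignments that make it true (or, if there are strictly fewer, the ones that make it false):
is never true.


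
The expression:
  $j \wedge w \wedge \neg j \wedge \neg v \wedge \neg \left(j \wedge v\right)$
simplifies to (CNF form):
$\text{False}$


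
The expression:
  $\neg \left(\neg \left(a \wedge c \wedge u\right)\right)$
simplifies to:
$a \wedge c \wedge u$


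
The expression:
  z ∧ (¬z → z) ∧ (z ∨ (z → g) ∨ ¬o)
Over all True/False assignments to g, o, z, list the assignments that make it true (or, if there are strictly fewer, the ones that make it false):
is true only for:
  g=False, o=False, z=True;
  g=False, o=True, z=True;
  g=True, o=False, z=True;
  g=True, o=True, z=True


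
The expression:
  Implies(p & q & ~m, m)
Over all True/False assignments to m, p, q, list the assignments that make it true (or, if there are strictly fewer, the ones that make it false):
is false only for:
  m=False, p=True, q=True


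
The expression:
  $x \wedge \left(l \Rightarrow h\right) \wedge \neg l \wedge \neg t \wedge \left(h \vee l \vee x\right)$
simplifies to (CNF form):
$x \wedge \neg l \wedge \neg t$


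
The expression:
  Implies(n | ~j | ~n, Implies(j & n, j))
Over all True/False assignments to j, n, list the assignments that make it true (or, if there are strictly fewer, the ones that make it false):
is always true.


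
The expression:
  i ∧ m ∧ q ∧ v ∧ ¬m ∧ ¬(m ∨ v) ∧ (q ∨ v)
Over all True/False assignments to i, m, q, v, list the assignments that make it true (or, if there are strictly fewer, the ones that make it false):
is never true.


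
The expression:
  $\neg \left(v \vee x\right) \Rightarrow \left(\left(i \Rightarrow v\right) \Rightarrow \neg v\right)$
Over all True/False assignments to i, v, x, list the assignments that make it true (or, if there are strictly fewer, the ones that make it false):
is always true.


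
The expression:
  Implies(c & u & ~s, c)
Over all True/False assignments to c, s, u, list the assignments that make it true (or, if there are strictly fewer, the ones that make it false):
is always true.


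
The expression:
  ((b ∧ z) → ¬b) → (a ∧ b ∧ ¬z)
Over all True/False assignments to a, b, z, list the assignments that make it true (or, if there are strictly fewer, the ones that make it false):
is true only for:
  a=False, b=True, z=True;
  a=True, b=True, z=False;
  a=True, b=True, z=True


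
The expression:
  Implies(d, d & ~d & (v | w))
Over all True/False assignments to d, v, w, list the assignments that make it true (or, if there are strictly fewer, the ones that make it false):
is true only for:
  d=False, v=False, w=False;
  d=False, v=False, w=True;
  d=False, v=True, w=False;
  d=False, v=True, w=True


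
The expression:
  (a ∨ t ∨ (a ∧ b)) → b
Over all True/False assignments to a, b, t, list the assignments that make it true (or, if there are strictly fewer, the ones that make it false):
is false only for:
  a=False, b=False, t=True;
  a=True, b=False, t=False;
  a=True, b=False, t=True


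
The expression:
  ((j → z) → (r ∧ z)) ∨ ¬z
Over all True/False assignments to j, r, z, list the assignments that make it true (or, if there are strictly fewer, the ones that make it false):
is false only for:
  j=False, r=False, z=True;
  j=True, r=False, z=True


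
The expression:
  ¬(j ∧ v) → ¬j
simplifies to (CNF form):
v ∨ ¬j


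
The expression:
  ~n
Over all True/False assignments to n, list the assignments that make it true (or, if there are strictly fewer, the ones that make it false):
is true only for:
  n=False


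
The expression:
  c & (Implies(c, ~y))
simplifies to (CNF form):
c & ~y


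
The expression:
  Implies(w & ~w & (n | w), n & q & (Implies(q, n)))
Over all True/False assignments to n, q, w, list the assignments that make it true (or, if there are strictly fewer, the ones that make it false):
is always true.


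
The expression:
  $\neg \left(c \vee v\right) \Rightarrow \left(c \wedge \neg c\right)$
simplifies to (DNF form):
$c \vee v$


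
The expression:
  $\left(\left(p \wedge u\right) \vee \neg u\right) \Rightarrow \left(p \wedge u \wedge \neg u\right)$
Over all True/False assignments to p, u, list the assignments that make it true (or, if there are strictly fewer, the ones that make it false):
is true only for:
  p=False, u=True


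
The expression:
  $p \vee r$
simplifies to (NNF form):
$p \vee r$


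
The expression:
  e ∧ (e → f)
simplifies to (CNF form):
e ∧ f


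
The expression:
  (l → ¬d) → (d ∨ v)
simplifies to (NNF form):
d ∨ v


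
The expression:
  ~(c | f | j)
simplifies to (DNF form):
~c & ~f & ~j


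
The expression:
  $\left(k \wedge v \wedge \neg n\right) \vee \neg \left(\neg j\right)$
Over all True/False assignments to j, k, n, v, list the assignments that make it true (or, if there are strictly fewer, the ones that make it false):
is false only for:
  j=False, k=False, n=False, v=False;
  j=False, k=False, n=False, v=True;
  j=False, k=False, n=True, v=False;
  j=False, k=False, n=True, v=True;
  j=False, k=True, n=False, v=False;
  j=False, k=True, n=True, v=False;
  j=False, k=True, n=True, v=True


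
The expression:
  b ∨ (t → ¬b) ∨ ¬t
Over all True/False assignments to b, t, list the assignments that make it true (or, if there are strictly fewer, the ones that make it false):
is always true.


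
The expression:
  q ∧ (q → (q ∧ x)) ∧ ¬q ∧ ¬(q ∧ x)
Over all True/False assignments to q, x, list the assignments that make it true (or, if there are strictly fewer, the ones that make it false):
is never true.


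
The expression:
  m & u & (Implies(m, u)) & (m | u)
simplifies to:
m & u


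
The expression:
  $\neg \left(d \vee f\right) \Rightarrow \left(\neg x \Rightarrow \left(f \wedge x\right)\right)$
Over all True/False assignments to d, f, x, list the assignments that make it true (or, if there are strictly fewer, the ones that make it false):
is false only for:
  d=False, f=False, x=False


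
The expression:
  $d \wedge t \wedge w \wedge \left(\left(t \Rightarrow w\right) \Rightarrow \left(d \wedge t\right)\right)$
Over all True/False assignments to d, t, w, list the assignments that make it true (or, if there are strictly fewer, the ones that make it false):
is true only for:
  d=True, t=True, w=True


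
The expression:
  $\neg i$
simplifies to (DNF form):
$\neg i$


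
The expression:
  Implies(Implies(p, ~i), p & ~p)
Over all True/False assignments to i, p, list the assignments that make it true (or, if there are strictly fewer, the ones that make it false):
is true only for:
  i=True, p=True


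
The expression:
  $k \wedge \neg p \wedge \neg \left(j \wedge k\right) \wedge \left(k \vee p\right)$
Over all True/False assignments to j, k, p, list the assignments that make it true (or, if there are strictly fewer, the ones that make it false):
is true only for:
  j=False, k=True, p=False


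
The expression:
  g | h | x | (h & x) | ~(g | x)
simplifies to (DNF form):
True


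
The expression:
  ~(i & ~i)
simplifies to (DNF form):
True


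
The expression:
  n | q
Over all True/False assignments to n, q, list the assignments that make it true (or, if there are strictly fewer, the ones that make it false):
is false only for:
  n=False, q=False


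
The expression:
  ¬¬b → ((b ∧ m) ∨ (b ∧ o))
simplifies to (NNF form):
m ∨ o ∨ ¬b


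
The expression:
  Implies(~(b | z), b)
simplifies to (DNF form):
b | z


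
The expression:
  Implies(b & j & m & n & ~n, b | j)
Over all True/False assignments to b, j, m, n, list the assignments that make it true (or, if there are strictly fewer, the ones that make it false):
is always true.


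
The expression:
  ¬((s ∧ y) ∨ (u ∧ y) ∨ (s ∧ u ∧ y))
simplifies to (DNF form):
(¬s ∧ ¬u) ∨ ¬y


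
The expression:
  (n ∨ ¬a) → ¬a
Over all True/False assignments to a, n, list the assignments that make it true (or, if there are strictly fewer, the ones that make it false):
is false only for:
  a=True, n=True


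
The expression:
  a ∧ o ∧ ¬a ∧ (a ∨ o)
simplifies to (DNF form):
False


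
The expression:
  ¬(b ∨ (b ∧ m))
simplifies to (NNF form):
¬b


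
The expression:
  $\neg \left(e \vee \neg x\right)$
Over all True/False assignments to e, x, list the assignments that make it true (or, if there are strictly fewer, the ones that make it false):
is true only for:
  e=False, x=True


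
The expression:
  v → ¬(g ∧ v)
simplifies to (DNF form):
¬g ∨ ¬v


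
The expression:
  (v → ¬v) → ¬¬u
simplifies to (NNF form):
u ∨ v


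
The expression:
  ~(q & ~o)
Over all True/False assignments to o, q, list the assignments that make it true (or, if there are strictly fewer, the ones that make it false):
is false only for:
  o=False, q=True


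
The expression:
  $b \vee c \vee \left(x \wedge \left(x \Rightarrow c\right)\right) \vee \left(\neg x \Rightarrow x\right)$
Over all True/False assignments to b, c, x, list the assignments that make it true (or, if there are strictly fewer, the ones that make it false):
is false only for:
  b=False, c=False, x=False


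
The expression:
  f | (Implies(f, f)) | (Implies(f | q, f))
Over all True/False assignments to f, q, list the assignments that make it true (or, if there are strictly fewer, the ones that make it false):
is always true.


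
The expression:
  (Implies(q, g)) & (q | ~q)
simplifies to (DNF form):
g | ~q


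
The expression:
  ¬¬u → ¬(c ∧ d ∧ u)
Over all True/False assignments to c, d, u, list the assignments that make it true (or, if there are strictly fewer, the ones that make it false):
is false only for:
  c=True, d=True, u=True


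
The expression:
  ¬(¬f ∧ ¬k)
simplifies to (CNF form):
f ∨ k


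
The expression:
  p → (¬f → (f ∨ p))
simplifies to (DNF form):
True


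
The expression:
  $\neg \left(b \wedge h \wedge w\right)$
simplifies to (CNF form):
$\neg b \vee \neg h \vee \neg w$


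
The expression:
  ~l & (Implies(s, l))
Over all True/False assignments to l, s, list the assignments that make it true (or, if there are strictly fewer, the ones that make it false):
is true only for:
  l=False, s=False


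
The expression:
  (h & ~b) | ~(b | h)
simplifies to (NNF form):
~b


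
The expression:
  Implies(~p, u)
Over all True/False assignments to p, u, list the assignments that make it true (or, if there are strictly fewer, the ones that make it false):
is false only for:
  p=False, u=False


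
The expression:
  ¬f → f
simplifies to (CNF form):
f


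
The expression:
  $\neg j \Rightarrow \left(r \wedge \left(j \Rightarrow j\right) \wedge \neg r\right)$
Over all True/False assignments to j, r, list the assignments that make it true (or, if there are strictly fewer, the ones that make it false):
is true only for:
  j=True, r=False;
  j=True, r=True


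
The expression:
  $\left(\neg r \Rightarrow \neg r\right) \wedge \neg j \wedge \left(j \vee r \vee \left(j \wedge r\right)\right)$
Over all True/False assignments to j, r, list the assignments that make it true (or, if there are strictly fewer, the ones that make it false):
is true only for:
  j=False, r=True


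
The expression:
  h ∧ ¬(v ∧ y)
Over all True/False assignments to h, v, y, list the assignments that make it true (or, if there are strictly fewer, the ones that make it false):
is true only for:
  h=True, v=False, y=False;
  h=True, v=False, y=True;
  h=True, v=True, y=False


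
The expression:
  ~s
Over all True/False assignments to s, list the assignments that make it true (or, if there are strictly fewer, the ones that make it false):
is true only for:
  s=False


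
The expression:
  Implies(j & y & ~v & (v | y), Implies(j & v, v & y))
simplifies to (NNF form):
True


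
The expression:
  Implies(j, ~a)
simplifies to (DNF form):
~a | ~j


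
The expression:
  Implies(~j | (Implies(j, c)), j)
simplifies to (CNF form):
j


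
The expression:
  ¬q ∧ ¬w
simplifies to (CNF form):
¬q ∧ ¬w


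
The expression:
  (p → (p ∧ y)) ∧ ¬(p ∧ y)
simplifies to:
¬p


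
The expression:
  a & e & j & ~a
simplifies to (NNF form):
False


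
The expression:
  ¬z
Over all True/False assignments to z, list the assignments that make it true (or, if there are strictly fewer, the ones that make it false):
is true only for:
  z=False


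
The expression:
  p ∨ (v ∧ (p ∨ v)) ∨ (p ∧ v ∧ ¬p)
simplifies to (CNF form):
p ∨ v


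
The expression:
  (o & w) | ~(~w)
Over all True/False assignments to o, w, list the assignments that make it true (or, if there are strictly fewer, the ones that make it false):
is true only for:
  o=False, w=True;
  o=True, w=True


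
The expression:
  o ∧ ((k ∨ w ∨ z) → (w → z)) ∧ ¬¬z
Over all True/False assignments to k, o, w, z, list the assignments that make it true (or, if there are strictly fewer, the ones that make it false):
is true only for:
  k=False, o=True, w=False, z=True;
  k=False, o=True, w=True, z=True;
  k=True, o=True, w=False, z=True;
  k=True, o=True, w=True, z=True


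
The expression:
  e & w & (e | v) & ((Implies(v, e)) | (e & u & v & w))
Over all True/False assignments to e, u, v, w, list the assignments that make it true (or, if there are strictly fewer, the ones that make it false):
is true only for:
  e=True, u=False, v=False, w=True;
  e=True, u=False, v=True, w=True;
  e=True, u=True, v=False, w=True;
  e=True, u=True, v=True, w=True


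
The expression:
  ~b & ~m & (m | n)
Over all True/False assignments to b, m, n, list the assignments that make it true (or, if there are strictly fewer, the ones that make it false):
is true only for:
  b=False, m=False, n=True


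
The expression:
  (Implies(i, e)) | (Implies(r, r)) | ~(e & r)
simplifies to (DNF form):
True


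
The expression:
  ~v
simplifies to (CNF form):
~v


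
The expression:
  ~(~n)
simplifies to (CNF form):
n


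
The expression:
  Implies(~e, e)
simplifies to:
e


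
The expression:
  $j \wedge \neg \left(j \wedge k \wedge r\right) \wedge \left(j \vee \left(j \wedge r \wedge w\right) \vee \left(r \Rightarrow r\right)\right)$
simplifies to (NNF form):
$j \wedge \left(\neg k \vee \neg r\right)$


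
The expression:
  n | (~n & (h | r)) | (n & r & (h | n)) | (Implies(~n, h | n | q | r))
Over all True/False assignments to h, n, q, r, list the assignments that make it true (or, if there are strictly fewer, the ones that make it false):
is false only for:
  h=False, n=False, q=False, r=False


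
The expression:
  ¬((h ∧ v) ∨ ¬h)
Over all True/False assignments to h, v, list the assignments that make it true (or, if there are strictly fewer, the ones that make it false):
is true only for:
  h=True, v=False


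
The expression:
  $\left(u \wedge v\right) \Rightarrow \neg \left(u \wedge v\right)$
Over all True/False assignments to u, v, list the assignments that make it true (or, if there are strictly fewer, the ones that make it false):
is false only for:
  u=True, v=True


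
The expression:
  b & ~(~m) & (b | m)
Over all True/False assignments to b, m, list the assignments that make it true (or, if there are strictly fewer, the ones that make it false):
is true only for:
  b=True, m=True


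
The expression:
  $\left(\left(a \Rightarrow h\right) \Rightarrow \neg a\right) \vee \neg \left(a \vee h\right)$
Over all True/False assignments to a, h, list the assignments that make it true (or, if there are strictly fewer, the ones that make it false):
is false only for:
  a=True, h=True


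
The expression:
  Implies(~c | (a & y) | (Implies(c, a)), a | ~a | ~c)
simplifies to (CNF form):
True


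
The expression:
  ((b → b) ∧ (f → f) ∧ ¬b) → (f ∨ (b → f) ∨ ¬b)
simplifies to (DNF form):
True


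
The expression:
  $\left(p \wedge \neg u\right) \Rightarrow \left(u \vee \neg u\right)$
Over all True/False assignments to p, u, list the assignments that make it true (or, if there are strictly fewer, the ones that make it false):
is always true.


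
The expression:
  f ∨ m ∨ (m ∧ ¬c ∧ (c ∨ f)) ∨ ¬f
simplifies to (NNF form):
True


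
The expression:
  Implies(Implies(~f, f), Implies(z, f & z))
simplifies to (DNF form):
True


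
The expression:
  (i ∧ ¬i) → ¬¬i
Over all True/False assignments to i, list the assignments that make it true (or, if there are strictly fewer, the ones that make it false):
is always true.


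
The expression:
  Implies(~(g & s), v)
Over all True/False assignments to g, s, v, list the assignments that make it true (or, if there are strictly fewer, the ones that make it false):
is false only for:
  g=False, s=False, v=False;
  g=False, s=True, v=False;
  g=True, s=False, v=False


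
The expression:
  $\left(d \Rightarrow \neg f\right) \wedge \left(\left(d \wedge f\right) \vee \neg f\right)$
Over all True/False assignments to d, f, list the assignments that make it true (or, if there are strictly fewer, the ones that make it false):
is true only for:
  d=False, f=False;
  d=True, f=False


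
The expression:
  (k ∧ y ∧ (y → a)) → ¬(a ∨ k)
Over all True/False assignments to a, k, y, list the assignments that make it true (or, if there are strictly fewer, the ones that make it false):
is false only for:
  a=True, k=True, y=True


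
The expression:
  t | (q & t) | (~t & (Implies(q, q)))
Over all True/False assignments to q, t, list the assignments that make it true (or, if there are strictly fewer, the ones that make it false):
is always true.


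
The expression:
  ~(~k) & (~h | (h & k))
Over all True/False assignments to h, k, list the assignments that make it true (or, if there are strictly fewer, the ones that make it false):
is true only for:
  h=False, k=True;
  h=True, k=True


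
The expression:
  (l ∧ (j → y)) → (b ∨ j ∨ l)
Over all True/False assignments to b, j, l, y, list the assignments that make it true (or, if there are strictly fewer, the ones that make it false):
is always true.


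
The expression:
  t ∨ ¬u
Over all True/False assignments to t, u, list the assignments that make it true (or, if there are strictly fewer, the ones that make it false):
is false only for:
  t=False, u=True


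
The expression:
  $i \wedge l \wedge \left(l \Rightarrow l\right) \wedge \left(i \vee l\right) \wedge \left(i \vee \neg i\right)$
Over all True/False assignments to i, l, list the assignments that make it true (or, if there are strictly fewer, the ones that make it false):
is true only for:
  i=True, l=True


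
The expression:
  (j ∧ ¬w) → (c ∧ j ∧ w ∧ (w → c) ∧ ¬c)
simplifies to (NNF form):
w ∨ ¬j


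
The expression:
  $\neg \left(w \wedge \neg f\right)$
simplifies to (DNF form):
$f \vee \neg w$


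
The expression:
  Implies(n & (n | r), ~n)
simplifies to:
~n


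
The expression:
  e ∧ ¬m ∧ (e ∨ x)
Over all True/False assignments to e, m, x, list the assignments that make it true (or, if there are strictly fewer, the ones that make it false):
is true only for:
  e=True, m=False, x=False;
  e=True, m=False, x=True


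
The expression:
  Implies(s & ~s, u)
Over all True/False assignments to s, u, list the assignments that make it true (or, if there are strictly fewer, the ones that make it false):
is always true.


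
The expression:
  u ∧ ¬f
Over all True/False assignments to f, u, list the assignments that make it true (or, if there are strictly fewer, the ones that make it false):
is true only for:
  f=False, u=True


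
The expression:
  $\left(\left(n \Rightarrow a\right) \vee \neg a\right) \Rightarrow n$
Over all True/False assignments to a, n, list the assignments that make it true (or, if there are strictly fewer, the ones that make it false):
is true only for:
  a=False, n=True;
  a=True, n=True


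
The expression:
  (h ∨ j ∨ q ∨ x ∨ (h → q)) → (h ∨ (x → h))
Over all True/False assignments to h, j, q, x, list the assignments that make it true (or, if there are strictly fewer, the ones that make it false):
is false only for:
  h=False, j=False, q=False, x=True;
  h=False, j=False, q=True, x=True;
  h=False, j=True, q=False, x=True;
  h=False, j=True, q=True, x=True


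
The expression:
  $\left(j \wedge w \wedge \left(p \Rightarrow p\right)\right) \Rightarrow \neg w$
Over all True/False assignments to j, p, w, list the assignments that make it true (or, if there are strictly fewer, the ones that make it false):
is false only for:
  j=True, p=False, w=True;
  j=True, p=True, w=True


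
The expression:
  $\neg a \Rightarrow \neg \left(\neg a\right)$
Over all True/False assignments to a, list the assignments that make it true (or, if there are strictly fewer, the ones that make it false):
is true only for:
  a=True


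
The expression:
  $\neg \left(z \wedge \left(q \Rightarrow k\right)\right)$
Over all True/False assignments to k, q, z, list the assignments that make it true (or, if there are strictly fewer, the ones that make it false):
is false only for:
  k=False, q=False, z=True;
  k=True, q=False, z=True;
  k=True, q=True, z=True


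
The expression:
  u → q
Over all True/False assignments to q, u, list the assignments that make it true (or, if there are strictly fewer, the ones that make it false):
is false only for:
  q=False, u=True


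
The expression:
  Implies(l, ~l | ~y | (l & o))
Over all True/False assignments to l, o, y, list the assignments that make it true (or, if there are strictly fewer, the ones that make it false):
is false only for:
  l=True, o=False, y=True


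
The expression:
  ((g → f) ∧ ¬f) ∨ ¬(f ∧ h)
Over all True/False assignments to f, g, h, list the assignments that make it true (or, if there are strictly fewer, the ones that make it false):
is false only for:
  f=True, g=False, h=True;
  f=True, g=True, h=True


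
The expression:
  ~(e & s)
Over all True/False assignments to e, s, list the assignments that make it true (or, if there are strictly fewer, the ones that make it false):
is false only for:
  e=True, s=True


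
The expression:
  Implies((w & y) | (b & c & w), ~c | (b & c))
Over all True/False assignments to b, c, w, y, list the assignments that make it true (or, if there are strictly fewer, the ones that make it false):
is false only for:
  b=False, c=True, w=True, y=True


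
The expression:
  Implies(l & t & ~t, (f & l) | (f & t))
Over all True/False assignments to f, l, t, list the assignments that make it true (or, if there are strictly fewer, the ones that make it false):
is always true.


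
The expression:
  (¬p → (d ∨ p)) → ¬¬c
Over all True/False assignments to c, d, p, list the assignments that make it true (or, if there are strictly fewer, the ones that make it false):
is false only for:
  c=False, d=False, p=True;
  c=False, d=True, p=False;
  c=False, d=True, p=True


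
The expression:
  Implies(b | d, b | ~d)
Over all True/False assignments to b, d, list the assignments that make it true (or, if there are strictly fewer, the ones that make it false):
is false only for:
  b=False, d=True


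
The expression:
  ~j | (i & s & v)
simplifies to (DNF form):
~j | (i & s & v)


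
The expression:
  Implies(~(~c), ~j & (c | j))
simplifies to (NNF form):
~c | ~j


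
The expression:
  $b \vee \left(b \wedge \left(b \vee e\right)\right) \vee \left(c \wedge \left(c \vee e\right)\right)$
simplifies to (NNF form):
$b \vee c$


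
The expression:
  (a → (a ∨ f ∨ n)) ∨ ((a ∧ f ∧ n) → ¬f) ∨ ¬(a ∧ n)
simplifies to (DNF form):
True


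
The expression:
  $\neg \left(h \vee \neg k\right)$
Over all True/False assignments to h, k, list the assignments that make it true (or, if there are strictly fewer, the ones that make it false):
is true only for:
  h=False, k=True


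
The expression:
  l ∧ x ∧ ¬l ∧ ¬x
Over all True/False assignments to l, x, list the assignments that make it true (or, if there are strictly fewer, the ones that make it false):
is never true.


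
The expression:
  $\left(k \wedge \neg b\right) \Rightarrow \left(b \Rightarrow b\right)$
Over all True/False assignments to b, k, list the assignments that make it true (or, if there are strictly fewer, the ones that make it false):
is always true.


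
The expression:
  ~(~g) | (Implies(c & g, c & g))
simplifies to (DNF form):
True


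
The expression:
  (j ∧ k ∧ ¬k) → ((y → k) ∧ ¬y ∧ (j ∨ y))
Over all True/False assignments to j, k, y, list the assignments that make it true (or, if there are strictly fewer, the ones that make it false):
is always true.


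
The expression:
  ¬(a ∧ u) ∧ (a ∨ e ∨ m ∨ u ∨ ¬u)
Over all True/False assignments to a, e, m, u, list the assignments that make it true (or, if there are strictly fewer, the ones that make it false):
is false only for:
  a=True, e=False, m=False, u=True;
  a=True, e=False, m=True, u=True;
  a=True, e=True, m=False, u=True;
  a=True, e=True, m=True, u=True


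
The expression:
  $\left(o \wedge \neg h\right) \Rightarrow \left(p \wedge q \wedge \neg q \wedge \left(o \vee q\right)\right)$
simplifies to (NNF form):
$h \vee \neg o$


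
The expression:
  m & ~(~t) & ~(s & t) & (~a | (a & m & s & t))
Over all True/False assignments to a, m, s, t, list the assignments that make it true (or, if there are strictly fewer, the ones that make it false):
is true only for:
  a=False, m=True, s=False, t=True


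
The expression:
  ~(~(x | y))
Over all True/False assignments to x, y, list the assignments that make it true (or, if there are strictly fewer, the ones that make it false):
is false only for:
  x=False, y=False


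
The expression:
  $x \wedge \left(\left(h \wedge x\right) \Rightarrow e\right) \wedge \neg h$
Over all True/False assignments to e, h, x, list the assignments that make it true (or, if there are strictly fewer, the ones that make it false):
is true only for:
  e=False, h=False, x=True;
  e=True, h=False, x=True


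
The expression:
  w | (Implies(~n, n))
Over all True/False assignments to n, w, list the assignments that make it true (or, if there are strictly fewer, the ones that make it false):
is false only for:
  n=False, w=False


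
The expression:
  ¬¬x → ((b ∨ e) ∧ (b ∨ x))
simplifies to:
b ∨ e ∨ ¬x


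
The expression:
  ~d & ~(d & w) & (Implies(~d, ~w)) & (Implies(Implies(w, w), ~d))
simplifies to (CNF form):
~d & ~w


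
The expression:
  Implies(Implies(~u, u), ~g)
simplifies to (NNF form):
~g | ~u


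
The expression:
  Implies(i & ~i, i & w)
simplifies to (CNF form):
True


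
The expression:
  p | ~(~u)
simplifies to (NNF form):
p | u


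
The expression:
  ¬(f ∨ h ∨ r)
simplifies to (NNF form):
¬f ∧ ¬h ∧ ¬r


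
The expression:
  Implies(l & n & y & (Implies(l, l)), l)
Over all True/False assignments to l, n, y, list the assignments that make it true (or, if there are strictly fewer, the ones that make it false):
is always true.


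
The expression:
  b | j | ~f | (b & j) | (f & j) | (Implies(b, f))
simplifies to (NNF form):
True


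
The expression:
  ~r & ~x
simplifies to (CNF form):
~r & ~x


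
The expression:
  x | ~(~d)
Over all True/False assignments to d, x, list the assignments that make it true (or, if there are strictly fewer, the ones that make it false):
is false only for:
  d=False, x=False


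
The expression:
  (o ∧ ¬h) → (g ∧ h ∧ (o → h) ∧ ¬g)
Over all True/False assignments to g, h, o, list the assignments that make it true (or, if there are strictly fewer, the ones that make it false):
is false only for:
  g=False, h=False, o=True;
  g=True, h=False, o=True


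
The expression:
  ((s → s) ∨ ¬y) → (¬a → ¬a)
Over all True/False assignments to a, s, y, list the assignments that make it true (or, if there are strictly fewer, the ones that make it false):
is always true.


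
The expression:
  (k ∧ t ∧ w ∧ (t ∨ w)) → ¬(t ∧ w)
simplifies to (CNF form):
¬k ∨ ¬t ∨ ¬w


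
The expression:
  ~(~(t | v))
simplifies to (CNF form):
t | v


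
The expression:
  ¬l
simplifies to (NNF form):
¬l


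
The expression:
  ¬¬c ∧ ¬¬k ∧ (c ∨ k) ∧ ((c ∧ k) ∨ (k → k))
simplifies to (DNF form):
c ∧ k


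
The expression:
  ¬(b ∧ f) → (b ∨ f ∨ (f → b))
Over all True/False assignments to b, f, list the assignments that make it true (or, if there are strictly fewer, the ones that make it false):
is always true.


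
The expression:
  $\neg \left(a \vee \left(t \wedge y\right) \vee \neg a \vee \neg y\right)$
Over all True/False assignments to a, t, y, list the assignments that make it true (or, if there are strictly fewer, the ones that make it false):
is never true.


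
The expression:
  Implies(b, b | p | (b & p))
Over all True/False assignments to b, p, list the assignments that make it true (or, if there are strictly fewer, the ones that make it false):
is always true.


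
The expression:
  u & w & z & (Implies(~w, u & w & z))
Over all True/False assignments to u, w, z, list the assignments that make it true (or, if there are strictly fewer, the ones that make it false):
is true only for:
  u=True, w=True, z=True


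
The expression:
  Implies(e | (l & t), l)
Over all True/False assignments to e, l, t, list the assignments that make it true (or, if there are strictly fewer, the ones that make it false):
is false only for:
  e=True, l=False, t=False;
  e=True, l=False, t=True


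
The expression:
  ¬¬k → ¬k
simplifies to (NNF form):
¬k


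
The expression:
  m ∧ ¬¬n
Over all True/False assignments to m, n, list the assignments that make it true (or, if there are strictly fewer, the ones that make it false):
is true only for:
  m=True, n=True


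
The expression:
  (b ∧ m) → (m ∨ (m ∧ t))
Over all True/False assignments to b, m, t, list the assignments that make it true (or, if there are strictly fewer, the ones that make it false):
is always true.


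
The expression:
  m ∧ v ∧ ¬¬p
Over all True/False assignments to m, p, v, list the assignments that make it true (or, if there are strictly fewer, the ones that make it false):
is true only for:
  m=True, p=True, v=True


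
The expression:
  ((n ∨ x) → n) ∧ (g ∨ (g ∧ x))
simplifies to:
g ∧ (n ∨ ¬x)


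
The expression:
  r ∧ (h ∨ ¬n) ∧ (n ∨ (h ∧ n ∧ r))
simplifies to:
h ∧ n ∧ r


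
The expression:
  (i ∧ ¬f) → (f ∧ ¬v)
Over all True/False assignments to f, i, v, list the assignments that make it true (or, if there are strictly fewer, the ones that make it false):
is false only for:
  f=False, i=True, v=False;
  f=False, i=True, v=True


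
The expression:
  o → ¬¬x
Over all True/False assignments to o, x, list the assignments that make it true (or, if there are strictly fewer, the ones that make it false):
is false only for:
  o=True, x=False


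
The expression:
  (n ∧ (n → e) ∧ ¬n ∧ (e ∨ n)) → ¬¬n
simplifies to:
True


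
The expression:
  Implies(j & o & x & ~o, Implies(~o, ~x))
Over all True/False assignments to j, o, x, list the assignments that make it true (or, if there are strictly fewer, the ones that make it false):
is always true.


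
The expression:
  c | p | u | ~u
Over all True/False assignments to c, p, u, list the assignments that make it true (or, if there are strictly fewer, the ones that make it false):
is always true.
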